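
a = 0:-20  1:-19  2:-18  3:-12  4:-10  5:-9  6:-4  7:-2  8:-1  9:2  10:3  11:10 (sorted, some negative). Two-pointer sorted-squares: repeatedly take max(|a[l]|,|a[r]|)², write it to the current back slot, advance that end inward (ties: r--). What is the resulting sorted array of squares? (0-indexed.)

l=0 r=11: |-20|>|10| out[11]=400, l++
l=1 r=11: |-19|>|10| out[10]=361, l++
l=2 r=11: |-18|>|10| out[9]=324, l++
l=3 r=11: |-12|>|10| out[8]=144, l++
l=4 r=11: |-10|<=|10| out[7]=100, r--
l=4 r=10: |-10|>|3| out[6]=100, l++
l=5 r=10: |-9|>|3| out[5]=81, l++
l=6 r=10: |-4|>|3| out[4]=16, l++
l=7 r=10: |-2|<=|3| out[3]=9, r--
l=7 r=9: |-2|<=|2| out[2]=4, r--
l=7 r=8: |-2|>|-1| out[1]=4, l++
l=8 r=8: |-1|<=|-1| out[0]=1, r--

[1, 4, 4, 9, 16, 81, 100, 100, 144, 324, 361, 400]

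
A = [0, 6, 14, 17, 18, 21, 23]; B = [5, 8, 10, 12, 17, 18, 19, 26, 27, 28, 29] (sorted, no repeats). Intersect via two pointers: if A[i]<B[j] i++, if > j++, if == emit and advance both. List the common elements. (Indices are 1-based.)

i=1 j=1: 0<5, i++
i=2 j=1: 6>5, j++
i=2 j=2: 6<8, i++
i=3 j=2: 14>8, j++
i=3 j=3: 14>10, j++
i=3 j=4: 14>12, j++
i=3 j=5: 14<17, i++
i=4 j=5: 17==17 emit, i++,j++
i=5 j=6: 18==18 emit, i++,j++
i=6 j=7: 21>19, j++
i=6 j=8: 21<26, i++
i=7 j=8: 23<26, i++

intersection = [17, 18]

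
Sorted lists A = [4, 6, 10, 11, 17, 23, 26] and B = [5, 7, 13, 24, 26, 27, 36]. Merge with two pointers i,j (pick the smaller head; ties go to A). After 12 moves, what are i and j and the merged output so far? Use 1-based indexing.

i=8, j=6, merged so far=[4, 5, 6, 7, 10, 11, 13, 17, 23, 24, 26, 26]

[i=1,j=1] A[i]=4<=B[j]=5 take 4 → i++
[i=2,j=1] A[i]=6>B[j]=5 take 5 → j++
[i=2,j=2] A[i]=6<=B[j]=7 take 6 → i++
[i=3,j=2] A[i]=10>B[j]=7 take 7 → j++
[i=3,j=3] A[i]=10<=B[j]=13 take 10 → i++
[i=4,j=3] A[i]=11<=B[j]=13 take 11 → i++
[i=5,j=3] A[i]=17>B[j]=13 take 13 → j++
[i=5,j=4] A[i]=17<=B[j]=24 take 17 → i++
[i=6,j=4] A[i]=23<=B[j]=24 take 23 → i++
[i=7,j=4] A[i]=26>B[j]=24 take 24 → j++
[i=7,j=5] A[i]=26<=B[j]=26 take 26 → i++
[i=8,j=5] A done, take B[j]=26 → j++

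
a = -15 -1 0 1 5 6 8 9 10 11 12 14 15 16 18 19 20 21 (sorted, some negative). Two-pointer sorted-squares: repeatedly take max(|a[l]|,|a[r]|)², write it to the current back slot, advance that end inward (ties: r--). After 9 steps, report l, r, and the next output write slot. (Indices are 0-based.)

l=1, r=9, next write slot=8

l=0 r=17: |-15|<=|21| out[17]=441, r--
l=0 r=16: |-15|<=|20| out[16]=400, r--
l=0 r=15: |-15|<=|19| out[15]=361, r--
l=0 r=14: |-15|<=|18| out[14]=324, r--
l=0 r=13: |-15|<=|16| out[13]=256, r--
l=0 r=12: |-15|<=|15| out[12]=225, r--
l=0 r=11: |-15|>|14| out[11]=225, l++
l=1 r=11: |-1|<=|14| out[10]=196, r--
l=1 r=10: |-1|<=|12| out[9]=144, r--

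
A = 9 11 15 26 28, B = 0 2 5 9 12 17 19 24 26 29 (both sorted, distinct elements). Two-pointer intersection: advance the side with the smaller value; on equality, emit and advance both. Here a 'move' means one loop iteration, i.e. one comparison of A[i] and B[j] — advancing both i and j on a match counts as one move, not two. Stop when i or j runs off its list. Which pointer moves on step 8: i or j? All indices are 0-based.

j

[i=0,j=0] 9>0 → j++
[i=0,j=1] 9>2 → j++
[i=0,j=2] 9>5 → j++
[i=0,j=3] 9==9 emit → i++,j++
[i=1,j=4] 11<12 → i++
[i=2,j=4] 15>12 → j++
[i=2,j=5] 15<17 → i++
[i=3,j=5] 26>17 → j++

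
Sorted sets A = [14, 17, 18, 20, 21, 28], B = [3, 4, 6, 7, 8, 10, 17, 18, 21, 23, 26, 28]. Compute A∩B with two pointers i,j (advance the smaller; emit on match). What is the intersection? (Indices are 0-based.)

intersection = [17, 18, 21, 28]

i=0 j=0: 14>3, j++
i=0 j=1: 14>4, j++
i=0 j=2: 14>6, j++
i=0 j=3: 14>7, j++
i=0 j=4: 14>8, j++
i=0 j=5: 14>10, j++
i=0 j=6: 14<17, i++
i=1 j=6: 17==17 emit, i++,j++
i=2 j=7: 18==18 emit, i++,j++
i=3 j=8: 20<21, i++
i=4 j=8: 21==21 emit, i++,j++
i=5 j=9: 28>23, j++
i=5 j=10: 28>26, j++
i=5 j=11: 28==28 emit, i++,j++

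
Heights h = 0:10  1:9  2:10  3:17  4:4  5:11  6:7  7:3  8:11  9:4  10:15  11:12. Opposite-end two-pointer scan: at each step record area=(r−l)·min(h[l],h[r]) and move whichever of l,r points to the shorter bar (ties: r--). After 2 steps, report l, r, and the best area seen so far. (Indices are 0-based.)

l=0 r=11: min(10,12)*11=110 best=110 *, l++
l=1 r=11: min(9,12)*10=90 best=110, l++

l=2, r=11, best area=110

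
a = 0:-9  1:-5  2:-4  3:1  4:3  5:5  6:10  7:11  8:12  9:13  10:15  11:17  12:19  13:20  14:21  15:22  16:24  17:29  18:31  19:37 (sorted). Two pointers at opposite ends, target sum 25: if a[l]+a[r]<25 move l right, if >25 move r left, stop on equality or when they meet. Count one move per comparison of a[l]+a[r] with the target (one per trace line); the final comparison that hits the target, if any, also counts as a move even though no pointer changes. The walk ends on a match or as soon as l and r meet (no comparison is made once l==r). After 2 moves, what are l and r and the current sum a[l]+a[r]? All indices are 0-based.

[0,19] -9+37=28 >25 → r--
[0,18] -9+31=22 <25 → l++

l=1, r=18, sum=26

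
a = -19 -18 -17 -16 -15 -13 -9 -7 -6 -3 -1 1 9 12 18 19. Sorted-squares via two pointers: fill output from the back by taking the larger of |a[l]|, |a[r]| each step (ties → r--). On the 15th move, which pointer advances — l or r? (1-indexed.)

r

l=1 r=16: |-19|<=|19| out[16]=361, r--
l=1 r=15: |-19|>|18| out[15]=361, l++
l=2 r=15: |-18|<=|18| out[14]=324, r--
l=2 r=14: |-18|>|12| out[13]=324, l++
l=3 r=14: |-17|>|12| out[12]=289, l++
l=4 r=14: |-16|>|12| out[11]=256, l++
l=5 r=14: |-15|>|12| out[10]=225, l++
l=6 r=14: |-13|>|12| out[9]=169, l++
l=7 r=14: |-9|<=|12| out[8]=144, r--
l=7 r=13: |-9|<=|9| out[7]=81, r--
l=7 r=12: |-9|>|1| out[6]=81, l++
l=8 r=12: |-7|>|1| out[5]=49, l++
l=9 r=12: |-6|>|1| out[4]=36, l++
l=10 r=12: |-3|>|1| out[3]=9, l++
l=11 r=12: |-1|<=|1| out[2]=1, r--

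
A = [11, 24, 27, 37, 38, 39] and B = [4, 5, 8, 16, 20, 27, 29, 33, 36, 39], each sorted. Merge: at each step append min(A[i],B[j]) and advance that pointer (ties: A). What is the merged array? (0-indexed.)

[4, 5, 8, 11, 16, 20, 24, 27, 27, 29, 33, 36, 37, 38, 39, 39]

[i=0,j=0] A[i]=11>B[j]=4 take 4 → j++
[i=0,j=1] A[i]=11>B[j]=5 take 5 → j++
[i=0,j=2] A[i]=11>B[j]=8 take 8 → j++
[i=0,j=3] A[i]=11<=B[j]=16 take 11 → i++
[i=1,j=3] A[i]=24>B[j]=16 take 16 → j++
[i=1,j=4] A[i]=24>B[j]=20 take 20 → j++
[i=1,j=5] A[i]=24<=B[j]=27 take 24 → i++
[i=2,j=5] A[i]=27<=B[j]=27 take 27 → i++
[i=3,j=5] A[i]=37>B[j]=27 take 27 → j++
[i=3,j=6] A[i]=37>B[j]=29 take 29 → j++
[i=3,j=7] A[i]=37>B[j]=33 take 33 → j++
[i=3,j=8] A[i]=37>B[j]=36 take 36 → j++
[i=3,j=9] A[i]=37<=B[j]=39 take 37 → i++
[i=4,j=9] A[i]=38<=B[j]=39 take 38 → i++
[i=5,j=9] A[i]=39<=B[j]=39 take 39 → i++
[i=6,j=9] A done, take B[j]=39 → j++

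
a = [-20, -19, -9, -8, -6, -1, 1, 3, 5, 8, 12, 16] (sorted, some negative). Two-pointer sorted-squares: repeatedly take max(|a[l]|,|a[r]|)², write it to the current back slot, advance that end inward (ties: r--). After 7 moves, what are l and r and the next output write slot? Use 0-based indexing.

l=0 r=11: |-20|>|16| out[11]=400, l++
l=1 r=11: |-19|>|16| out[10]=361, l++
l=2 r=11: |-9|<=|16| out[9]=256, r--
l=2 r=10: |-9|<=|12| out[8]=144, r--
l=2 r=9: |-9|>|8| out[7]=81, l++
l=3 r=9: |-8|<=|8| out[6]=64, r--
l=3 r=8: |-8|>|5| out[5]=64, l++

l=4, r=8, next write slot=4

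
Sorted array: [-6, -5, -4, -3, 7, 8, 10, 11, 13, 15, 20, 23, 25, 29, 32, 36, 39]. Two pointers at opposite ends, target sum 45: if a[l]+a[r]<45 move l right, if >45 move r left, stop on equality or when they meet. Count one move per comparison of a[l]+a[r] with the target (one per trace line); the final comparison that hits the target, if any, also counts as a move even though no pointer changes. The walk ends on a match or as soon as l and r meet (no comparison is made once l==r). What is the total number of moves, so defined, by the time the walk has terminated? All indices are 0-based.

l=0 r=16: -6+39=33 <45, l++
l=1 r=16: -5+39=34 <45, l++
l=2 r=16: -4+39=35 <45, l++
l=3 r=16: -3+39=36 <45, l++
l=4 r=16: 7+39=46 >45, r--
l=4 r=15: 7+36=43 <45, l++
l=5 r=15: 8+36=44 <45, l++
l=6 r=15: 10+36=46 >45, r--
l=6 r=14: 10+32=42 <45, l++
l=7 r=14: 11+32=43 <45, l++
l=8 r=14: 13+32=45, found

11 moves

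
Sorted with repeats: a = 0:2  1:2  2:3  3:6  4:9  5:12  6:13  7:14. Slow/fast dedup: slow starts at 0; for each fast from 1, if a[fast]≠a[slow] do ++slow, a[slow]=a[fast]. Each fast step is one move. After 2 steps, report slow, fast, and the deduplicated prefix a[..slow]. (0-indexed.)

slow=0 fast=1: a[fast]=2=a[slow] dup, fast++
slow=0 fast=2: a[fast]=3≠a[slow]=2 write a[1]=3, slow++,fast++

slow=1, fast=3, prefix=[2, 3]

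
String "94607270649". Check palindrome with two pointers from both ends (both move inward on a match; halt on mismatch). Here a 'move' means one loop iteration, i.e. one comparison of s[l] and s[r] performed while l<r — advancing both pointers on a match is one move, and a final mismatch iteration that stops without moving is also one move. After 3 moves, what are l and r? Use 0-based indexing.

l=0 r=10: '9'=='9', l++,r--
l=1 r=9: '4'=='4', l++,r--
l=2 r=8: '6'=='6', l++,r--

l=3, r=7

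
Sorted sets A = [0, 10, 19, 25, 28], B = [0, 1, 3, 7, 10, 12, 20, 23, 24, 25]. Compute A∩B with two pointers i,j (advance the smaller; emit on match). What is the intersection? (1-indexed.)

[i=1,j=1] 0==0 emit → i++,j++
[i=2,j=2] 10>1 → j++
[i=2,j=3] 10>3 → j++
[i=2,j=4] 10>7 → j++
[i=2,j=5] 10==10 emit → i++,j++
[i=3,j=6] 19>12 → j++
[i=3,j=7] 19<20 → i++
[i=4,j=7] 25>20 → j++
[i=4,j=8] 25>23 → j++
[i=4,j=9] 25>24 → j++
[i=4,j=10] 25==25 emit → i++,j++

intersection = [0, 10, 25]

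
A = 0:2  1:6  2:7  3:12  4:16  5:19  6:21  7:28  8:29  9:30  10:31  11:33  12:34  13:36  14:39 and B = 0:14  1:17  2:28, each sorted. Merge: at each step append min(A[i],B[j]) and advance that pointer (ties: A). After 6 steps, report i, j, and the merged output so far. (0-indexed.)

i=5, j=1, merged so far=[2, 6, 7, 12, 14, 16]

i=0 j=0: A[i]=2<=B[j]=14 take 2, i++
i=1 j=0: A[i]=6<=B[j]=14 take 6, i++
i=2 j=0: A[i]=7<=B[j]=14 take 7, i++
i=3 j=0: A[i]=12<=B[j]=14 take 12, i++
i=4 j=0: A[i]=16>B[j]=14 take 14, j++
i=4 j=1: A[i]=16<=B[j]=17 take 16, i++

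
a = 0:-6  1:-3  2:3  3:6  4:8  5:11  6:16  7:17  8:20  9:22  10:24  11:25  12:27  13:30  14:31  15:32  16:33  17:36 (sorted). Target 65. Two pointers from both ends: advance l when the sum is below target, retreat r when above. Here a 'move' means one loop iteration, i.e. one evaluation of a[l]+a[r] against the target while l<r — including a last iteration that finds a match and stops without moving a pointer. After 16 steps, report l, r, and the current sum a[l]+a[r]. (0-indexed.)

l=0 r=17: -6+36=30 <65, l++
l=1 r=17: -3+36=33 <65, l++
l=2 r=17: 3+36=39 <65, l++
l=3 r=17: 6+36=42 <65, l++
l=4 r=17: 8+36=44 <65, l++
l=5 r=17: 11+36=47 <65, l++
l=6 r=17: 16+36=52 <65, l++
l=7 r=17: 17+36=53 <65, l++
l=8 r=17: 20+36=56 <65, l++
l=9 r=17: 22+36=58 <65, l++
l=10 r=17: 24+36=60 <65, l++
l=11 r=17: 25+36=61 <65, l++
l=12 r=17: 27+36=63 <65, l++
l=13 r=17: 30+36=66 >65, r--
l=13 r=16: 30+33=63 <65, l++
l=14 r=16: 31+33=64 <65, l++

l=15, r=16, sum=65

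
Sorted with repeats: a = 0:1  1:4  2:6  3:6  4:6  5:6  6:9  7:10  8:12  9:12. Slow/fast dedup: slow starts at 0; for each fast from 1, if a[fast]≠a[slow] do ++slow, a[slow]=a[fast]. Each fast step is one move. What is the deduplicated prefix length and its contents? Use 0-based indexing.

length 6; prefix = [1, 4, 6, 9, 10, 12]

slow=0 fast=1: a[fast]=4≠a[slow]=1 write a[1]=4, slow++,fast++
slow=1 fast=2: a[fast]=6≠a[slow]=4 write a[2]=6, slow++,fast++
slow=2 fast=3: a[fast]=6=a[slow] dup, fast++
slow=2 fast=4: a[fast]=6=a[slow] dup, fast++
slow=2 fast=5: a[fast]=6=a[slow] dup, fast++
slow=2 fast=6: a[fast]=9≠a[slow]=6 write a[3]=9, slow++,fast++
slow=3 fast=7: a[fast]=10≠a[slow]=9 write a[4]=10, slow++,fast++
slow=4 fast=8: a[fast]=12≠a[slow]=10 write a[5]=12, slow++,fast++
slow=5 fast=9: a[fast]=12=a[slow] dup, fast++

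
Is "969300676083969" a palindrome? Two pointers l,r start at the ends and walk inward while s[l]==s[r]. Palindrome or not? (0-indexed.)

l=0 r=14: '9'=='9', l++,r--
l=1 r=13: '6'=='6', l++,r--
l=2 r=12: '9'=='9', l++,r--
l=3 r=11: '3'=='3', l++,r--
l=4 r=10: '0'!='8', stop

not a palindrome (mismatch at 4,10)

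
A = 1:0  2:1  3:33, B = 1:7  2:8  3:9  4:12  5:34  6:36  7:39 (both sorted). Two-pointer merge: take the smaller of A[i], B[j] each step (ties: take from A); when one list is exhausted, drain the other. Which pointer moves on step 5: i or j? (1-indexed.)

[i=1,j=1] A[i]=0<=B[j]=7 take 0 → i++
[i=2,j=1] A[i]=1<=B[j]=7 take 1 → i++
[i=3,j=1] A[i]=33>B[j]=7 take 7 → j++
[i=3,j=2] A[i]=33>B[j]=8 take 8 → j++
[i=3,j=3] A[i]=33>B[j]=9 take 9 → j++

j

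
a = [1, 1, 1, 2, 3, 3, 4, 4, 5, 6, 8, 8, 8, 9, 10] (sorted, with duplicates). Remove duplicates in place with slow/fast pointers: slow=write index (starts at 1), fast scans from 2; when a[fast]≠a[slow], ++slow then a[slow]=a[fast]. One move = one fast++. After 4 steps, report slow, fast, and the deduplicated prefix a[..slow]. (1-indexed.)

(s=1,f=2) a[fast]=1=a[slow] dup → fast++
(s=1,f=3) a[fast]=1=a[slow] dup → fast++
(s=1,f=4) a[fast]=2≠a[slow]=1 write a[2]=2 → slow++,fast++
(s=2,f=5) a[fast]=3≠a[slow]=2 write a[3]=3 → slow++,fast++

slow=3, fast=6, prefix=[1, 2, 3]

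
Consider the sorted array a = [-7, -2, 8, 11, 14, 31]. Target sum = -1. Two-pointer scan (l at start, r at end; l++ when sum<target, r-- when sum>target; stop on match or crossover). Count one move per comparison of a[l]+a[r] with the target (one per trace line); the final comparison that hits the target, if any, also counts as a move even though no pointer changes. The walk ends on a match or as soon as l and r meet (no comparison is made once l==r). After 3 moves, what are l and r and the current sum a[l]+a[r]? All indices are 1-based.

l=1, r=3, sum=1

[1,6] -7+31=24 >-1 → r--
[1,5] -7+14=7 >-1 → r--
[1,4] -7+11=4 >-1 → r--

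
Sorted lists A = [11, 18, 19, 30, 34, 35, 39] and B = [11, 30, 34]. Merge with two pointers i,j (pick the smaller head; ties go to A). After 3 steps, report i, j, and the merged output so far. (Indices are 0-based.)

i=0 j=0: A[i]=11<=B[j]=11 take 11, i++
i=1 j=0: A[i]=18>B[j]=11 take 11, j++
i=1 j=1: A[i]=18<=B[j]=30 take 18, i++

i=2, j=1, merged so far=[11, 11, 18]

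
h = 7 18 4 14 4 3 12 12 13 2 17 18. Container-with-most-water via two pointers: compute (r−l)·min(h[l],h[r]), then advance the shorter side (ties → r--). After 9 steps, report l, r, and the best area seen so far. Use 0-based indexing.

[0,11] min(7,18)*11=77 best=77 * → l++
[1,11] min(18,18)*10=180 best=180 * → r--
[1,10] min(18,17)*9=153 best=180 → r--
[1,9] min(18,2)*8=16 best=180 → r--
[1,8] min(18,13)*7=91 best=180 → r--
[1,7] min(18,12)*6=72 best=180 → r--
[1,6] min(18,12)*5=60 best=180 → r--
[1,5] min(18,3)*4=12 best=180 → r--
[1,4] min(18,4)*3=12 best=180 → r--

l=1, r=3, best area=180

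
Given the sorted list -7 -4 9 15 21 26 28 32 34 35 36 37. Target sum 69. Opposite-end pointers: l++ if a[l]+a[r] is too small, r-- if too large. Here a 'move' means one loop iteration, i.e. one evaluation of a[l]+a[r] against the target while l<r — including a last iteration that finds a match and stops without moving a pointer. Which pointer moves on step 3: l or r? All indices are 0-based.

l

[0,11] -7+37=30 <69 → l++
[1,11] -4+37=33 <69 → l++
[2,11] 9+37=46 <69 → l++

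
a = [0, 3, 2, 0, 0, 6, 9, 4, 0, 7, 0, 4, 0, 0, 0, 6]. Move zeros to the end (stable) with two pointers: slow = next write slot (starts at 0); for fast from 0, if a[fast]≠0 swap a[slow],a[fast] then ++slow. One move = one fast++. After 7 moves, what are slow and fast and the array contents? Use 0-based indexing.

slow=4, fast=7, a=[3, 2, 6, 9, 0, 0, 0, 4, 0, 7, 0, 4, 0, 0, 0, 6]

(s=0,f=0) a[fast]=0 → fast++
(s=0,f=1) a[fast]=3≠0 swap→a[0]=3 → slow++,fast++
(s=1,f=2) a[fast]=2≠0 swap→a[1]=2 → slow++,fast++
(s=2,f=3) a[fast]=0 → fast++
(s=2,f=4) a[fast]=0 → fast++
(s=2,f=5) a[fast]=6≠0 swap→a[2]=6 → slow++,fast++
(s=3,f=6) a[fast]=9≠0 swap→a[3]=9 → slow++,fast++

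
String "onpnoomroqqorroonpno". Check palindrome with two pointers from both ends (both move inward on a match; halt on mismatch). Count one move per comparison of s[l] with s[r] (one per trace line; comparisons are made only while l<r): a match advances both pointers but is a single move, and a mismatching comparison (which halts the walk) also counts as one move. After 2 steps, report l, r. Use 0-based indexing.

[0,19] 'o'=='o' → l++,r--
[1,18] 'n'=='n' → l++,r--

l=2, r=17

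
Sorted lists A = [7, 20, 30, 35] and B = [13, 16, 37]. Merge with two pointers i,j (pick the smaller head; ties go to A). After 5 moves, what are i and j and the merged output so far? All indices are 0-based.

i=0 j=0: A[i]=7<=B[j]=13 take 7, i++
i=1 j=0: A[i]=20>B[j]=13 take 13, j++
i=1 j=1: A[i]=20>B[j]=16 take 16, j++
i=1 j=2: A[i]=20<=B[j]=37 take 20, i++
i=2 j=2: A[i]=30<=B[j]=37 take 30, i++

i=3, j=2, merged so far=[7, 13, 16, 20, 30]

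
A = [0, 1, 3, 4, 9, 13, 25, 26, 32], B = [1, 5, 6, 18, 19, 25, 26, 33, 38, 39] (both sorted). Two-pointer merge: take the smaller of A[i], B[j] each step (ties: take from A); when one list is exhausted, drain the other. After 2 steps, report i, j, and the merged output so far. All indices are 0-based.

i=2, j=0, merged so far=[0, 1]

i=0 j=0: A[i]=0<=B[j]=1 take 0, i++
i=1 j=0: A[i]=1<=B[j]=1 take 1, i++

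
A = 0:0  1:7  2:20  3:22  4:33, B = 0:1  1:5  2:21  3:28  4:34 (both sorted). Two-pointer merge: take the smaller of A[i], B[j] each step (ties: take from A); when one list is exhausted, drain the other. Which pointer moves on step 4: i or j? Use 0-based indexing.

i

i=0 j=0: A[i]=0<=B[j]=1 take 0, i++
i=1 j=0: A[i]=7>B[j]=1 take 1, j++
i=1 j=1: A[i]=7>B[j]=5 take 5, j++
i=1 j=2: A[i]=7<=B[j]=21 take 7, i++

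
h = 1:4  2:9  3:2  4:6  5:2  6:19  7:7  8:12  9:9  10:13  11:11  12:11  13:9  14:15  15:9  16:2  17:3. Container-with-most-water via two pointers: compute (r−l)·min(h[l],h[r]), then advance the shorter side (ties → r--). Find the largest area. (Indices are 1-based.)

[1,17] min(4,3)*16=48 best=48 * → r--
[1,16] min(4,2)*15=30 best=48 → r--
[1,15] min(4,9)*14=56 best=56 * → l++
[2,15] min(9,9)*13=117 best=117 * → r--
[2,14] min(9,15)*12=108 best=117 → l++
[3,14] min(2,15)*11=22 best=117 → l++
[4,14] min(6,15)*10=60 best=117 → l++
[5,14] min(2,15)*9=18 best=117 → l++
[6,14] min(19,15)*8=120 best=120 * → r--
[6,13] min(19,9)*7=63 best=120 → r--
[6,12] min(19,11)*6=66 best=120 → r--
[6,11] min(19,11)*5=55 best=120 → r--
[6,10] min(19,13)*4=52 best=120 → r--
[6,9] min(19,9)*3=27 best=120 → r--
[6,8] min(19,12)*2=24 best=120 → r--
[6,7] min(19,7)*1=7 best=120 → r--

max area = 120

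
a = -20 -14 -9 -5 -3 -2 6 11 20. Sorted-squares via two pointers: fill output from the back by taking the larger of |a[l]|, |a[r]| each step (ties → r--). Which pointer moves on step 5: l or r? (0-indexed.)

l

[0,8] |-20|<=|20| out[8]=400 → r--
[0,7] |-20|>|11| out[7]=400 → l++
[1,7] |-14|>|11| out[6]=196 → l++
[2,7] |-9|<=|11| out[5]=121 → r--
[2,6] |-9|>|6| out[4]=81 → l++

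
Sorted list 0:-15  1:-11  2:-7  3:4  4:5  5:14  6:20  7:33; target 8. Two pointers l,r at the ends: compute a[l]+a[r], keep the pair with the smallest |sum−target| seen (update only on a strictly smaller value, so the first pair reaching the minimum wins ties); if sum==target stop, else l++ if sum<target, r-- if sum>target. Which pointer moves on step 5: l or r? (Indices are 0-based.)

l

[0,7] -15+33=18 d=10 * → r--
[0,6] -15+20=5 d=3 * → l++
[1,6] -11+20=9 d=1 * → r--
[1,5] -11+14=3 d=5 → l++
[2,5] -7+14=7 d=1 → l++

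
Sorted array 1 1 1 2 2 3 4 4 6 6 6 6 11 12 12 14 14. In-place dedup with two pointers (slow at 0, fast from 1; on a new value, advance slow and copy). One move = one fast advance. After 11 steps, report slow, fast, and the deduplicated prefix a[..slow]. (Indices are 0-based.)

(s=0,f=1) a[fast]=1=a[slow] dup → fast++
(s=0,f=2) a[fast]=1=a[slow] dup → fast++
(s=0,f=3) a[fast]=2≠a[slow]=1 write a[1]=2 → slow++,fast++
(s=1,f=4) a[fast]=2=a[slow] dup → fast++
(s=1,f=5) a[fast]=3≠a[slow]=2 write a[2]=3 → slow++,fast++
(s=2,f=6) a[fast]=4≠a[slow]=3 write a[3]=4 → slow++,fast++
(s=3,f=7) a[fast]=4=a[slow] dup → fast++
(s=3,f=8) a[fast]=6≠a[slow]=4 write a[4]=6 → slow++,fast++
(s=4,f=9) a[fast]=6=a[slow] dup → fast++
(s=4,f=10) a[fast]=6=a[slow] dup → fast++
(s=4,f=11) a[fast]=6=a[slow] dup → fast++

slow=4, fast=12, prefix=[1, 2, 3, 4, 6]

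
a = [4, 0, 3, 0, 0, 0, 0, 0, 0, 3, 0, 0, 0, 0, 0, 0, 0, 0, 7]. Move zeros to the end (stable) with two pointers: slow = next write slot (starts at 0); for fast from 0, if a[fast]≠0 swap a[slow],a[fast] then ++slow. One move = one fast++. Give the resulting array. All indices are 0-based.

(s=0,f=0) a[fast]=4≠0 swap→a[0]=4 → slow++,fast++
(s=1,f=1) a[fast]=0 → fast++
(s=1,f=2) a[fast]=3≠0 swap→a[1]=3 → slow++,fast++
(s=2,f=3) a[fast]=0 → fast++
(s=2,f=4) a[fast]=0 → fast++
(s=2,f=5) a[fast]=0 → fast++
(s=2,f=6) a[fast]=0 → fast++
(s=2,f=7) a[fast]=0 → fast++
(s=2,f=8) a[fast]=0 → fast++
(s=2,f=9) a[fast]=3≠0 swap→a[2]=3 → slow++,fast++
(s=3,f=10) a[fast]=0 → fast++
(s=3,f=11) a[fast]=0 → fast++
(s=3,f=12) a[fast]=0 → fast++
(s=3,f=13) a[fast]=0 → fast++
(s=3,f=14) a[fast]=0 → fast++
(s=3,f=15) a[fast]=0 → fast++
(s=3,f=16) a[fast]=0 → fast++
(s=3,f=17) a[fast]=0 → fast++
(s=3,f=18) a[fast]=7≠0 swap→a[3]=7 → slow++,fast++

[4, 3, 3, 7, 0, 0, 0, 0, 0, 0, 0, 0, 0, 0, 0, 0, 0, 0, 0]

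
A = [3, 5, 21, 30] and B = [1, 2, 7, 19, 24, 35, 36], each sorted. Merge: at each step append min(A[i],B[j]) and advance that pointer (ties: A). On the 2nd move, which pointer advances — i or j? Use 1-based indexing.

[i=1,j=1] A[i]=3>B[j]=1 take 1 → j++
[i=1,j=2] A[i]=3>B[j]=2 take 2 → j++

j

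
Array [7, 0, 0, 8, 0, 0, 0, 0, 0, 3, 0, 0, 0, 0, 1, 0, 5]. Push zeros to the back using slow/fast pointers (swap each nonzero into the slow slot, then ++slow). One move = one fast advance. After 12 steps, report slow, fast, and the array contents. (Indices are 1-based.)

slow=4, fast=13, a=[7, 8, 3, 0, 0, 0, 0, 0, 0, 0, 0, 0, 0, 0, 1, 0, 5]

(s=1,f=1) a[fast]=7≠0 swap→a[1]=7 → slow++,fast++
(s=2,f=2) a[fast]=0 → fast++
(s=2,f=3) a[fast]=0 → fast++
(s=2,f=4) a[fast]=8≠0 swap→a[2]=8 → slow++,fast++
(s=3,f=5) a[fast]=0 → fast++
(s=3,f=6) a[fast]=0 → fast++
(s=3,f=7) a[fast]=0 → fast++
(s=3,f=8) a[fast]=0 → fast++
(s=3,f=9) a[fast]=0 → fast++
(s=3,f=10) a[fast]=3≠0 swap→a[3]=3 → slow++,fast++
(s=4,f=11) a[fast]=0 → fast++
(s=4,f=12) a[fast]=0 → fast++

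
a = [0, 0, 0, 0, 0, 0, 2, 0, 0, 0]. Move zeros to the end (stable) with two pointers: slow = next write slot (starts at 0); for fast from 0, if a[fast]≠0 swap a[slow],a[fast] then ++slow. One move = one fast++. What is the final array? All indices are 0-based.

[2, 0, 0, 0, 0, 0, 0, 0, 0, 0]

(s=0,f=0) a[fast]=0 → fast++
(s=0,f=1) a[fast]=0 → fast++
(s=0,f=2) a[fast]=0 → fast++
(s=0,f=3) a[fast]=0 → fast++
(s=0,f=4) a[fast]=0 → fast++
(s=0,f=5) a[fast]=0 → fast++
(s=0,f=6) a[fast]=2≠0 swap→a[0]=2 → slow++,fast++
(s=1,f=7) a[fast]=0 → fast++
(s=1,f=8) a[fast]=0 → fast++
(s=1,f=9) a[fast]=0 → fast++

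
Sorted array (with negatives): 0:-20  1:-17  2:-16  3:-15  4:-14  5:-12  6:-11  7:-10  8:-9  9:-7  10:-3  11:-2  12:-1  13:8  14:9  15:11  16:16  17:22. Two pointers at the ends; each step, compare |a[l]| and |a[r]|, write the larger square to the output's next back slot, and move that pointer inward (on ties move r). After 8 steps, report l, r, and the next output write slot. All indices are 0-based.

[0,17] |-20|<=|22| out[17]=484 → r--
[0,16] |-20|>|16| out[16]=400 → l++
[1,16] |-17|>|16| out[15]=289 → l++
[2,16] |-16|<=|16| out[14]=256 → r--
[2,15] |-16|>|11| out[13]=256 → l++
[3,15] |-15|>|11| out[12]=225 → l++
[4,15] |-14|>|11| out[11]=196 → l++
[5,15] |-12|>|11| out[10]=144 → l++

l=6, r=15, next write slot=9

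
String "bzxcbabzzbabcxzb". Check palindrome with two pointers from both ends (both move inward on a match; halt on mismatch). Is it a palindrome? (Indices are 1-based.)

[1,16] 'b'=='b' → l++,r--
[2,15] 'z'=='z' → l++,r--
[3,14] 'x'=='x' → l++,r--
[4,13] 'c'=='c' → l++,r--
[5,12] 'b'=='b' → l++,r--
[6,11] 'a'=='a' → l++,r--
[7,10] 'b'=='b' → l++,r--
[8,9] 'z'=='z' → l++,r--

palindrome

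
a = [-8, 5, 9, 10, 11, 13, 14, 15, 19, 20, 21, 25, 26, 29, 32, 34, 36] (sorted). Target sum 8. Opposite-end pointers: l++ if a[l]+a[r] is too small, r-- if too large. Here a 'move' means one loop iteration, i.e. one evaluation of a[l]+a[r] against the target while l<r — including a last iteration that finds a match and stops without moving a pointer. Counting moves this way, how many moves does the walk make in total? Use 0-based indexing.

16 moves

l=0 r=16: -8+36=28 >8, r--
l=0 r=15: -8+34=26 >8, r--
l=0 r=14: -8+32=24 >8, r--
l=0 r=13: -8+29=21 >8, r--
l=0 r=12: -8+26=18 >8, r--
l=0 r=11: -8+25=17 >8, r--
l=0 r=10: -8+21=13 >8, r--
l=0 r=9: -8+20=12 >8, r--
l=0 r=8: -8+19=11 >8, r--
l=0 r=7: -8+15=7 <8, l++
l=1 r=7: 5+15=20 >8, r--
l=1 r=6: 5+14=19 >8, r--
l=1 r=5: 5+13=18 >8, r--
l=1 r=4: 5+11=16 >8, r--
l=1 r=3: 5+10=15 >8, r--
l=1 r=2: 5+9=14 >8, r--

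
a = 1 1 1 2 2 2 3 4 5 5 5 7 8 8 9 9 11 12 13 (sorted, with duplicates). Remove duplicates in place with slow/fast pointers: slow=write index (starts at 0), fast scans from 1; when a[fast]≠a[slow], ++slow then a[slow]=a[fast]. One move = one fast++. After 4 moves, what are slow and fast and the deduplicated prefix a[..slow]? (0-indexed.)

slow=0 fast=1: a[fast]=1=a[slow] dup, fast++
slow=0 fast=2: a[fast]=1=a[slow] dup, fast++
slow=0 fast=3: a[fast]=2≠a[slow]=1 write a[1]=2, slow++,fast++
slow=1 fast=4: a[fast]=2=a[slow] dup, fast++

slow=1, fast=5, prefix=[1, 2]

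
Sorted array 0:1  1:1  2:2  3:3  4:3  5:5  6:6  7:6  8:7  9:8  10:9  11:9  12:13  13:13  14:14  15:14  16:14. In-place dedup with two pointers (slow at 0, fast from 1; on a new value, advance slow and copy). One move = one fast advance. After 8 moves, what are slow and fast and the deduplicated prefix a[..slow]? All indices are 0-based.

slow=0 fast=1: a[fast]=1=a[slow] dup, fast++
slow=0 fast=2: a[fast]=2≠a[slow]=1 write a[1]=2, slow++,fast++
slow=1 fast=3: a[fast]=3≠a[slow]=2 write a[2]=3, slow++,fast++
slow=2 fast=4: a[fast]=3=a[slow] dup, fast++
slow=2 fast=5: a[fast]=5≠a[slow]=3 write a[3]=5, slow++,fast++
slow=3 fast=6: a[fast]=6≠a[slow]=5 write a[4]=6, slow++,fast++
slow=4 fast=7: a[fast]=6=a[slow] dup, fast++
slow=4 fast=8: a[fast]=7≠a[slow]=6 write a[5]=7, slow++,fast++

slow=5, fast=9, prefix=[1, 2, 3, 5, 6, 7]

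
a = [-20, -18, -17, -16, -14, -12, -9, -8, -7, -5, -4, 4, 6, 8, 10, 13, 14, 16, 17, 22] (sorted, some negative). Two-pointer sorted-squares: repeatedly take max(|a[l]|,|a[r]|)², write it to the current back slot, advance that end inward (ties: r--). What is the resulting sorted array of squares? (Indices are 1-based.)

[16, 16, 25, 36, 49, 64, 64, 81, 100, 144, 169, 196, 196, 256, 256, 289, 289, 324, 400, 484]

[1,20] |-20|<=|22| out[20]=484 → r--
[1,19] |-20|>|17| out[19]=400 → l++
[2,19] |-18|>|17| out[18]=324 → l++
[3,19] |-17|<=|17| out[17]=289 → r--
[3,18] |-17|>|16| out[16]=289 → l++
[4,18] |-16|<=|16| out[15]=256 → r--
[4,17] |-16|>|14| out[14]=256 → l++
[5,17] |-14|<=|14| out[13]=196 → r--
[5,16] |-14|>|13| out[12]=196 → l++
[6,16] |-12|<=|13| out[11]=169 → r--
[6,15] |-12|>|10| out[10]=144 → l++
[7,15] |-9|<=|10| out[9]=100 → r--
[7,14] |-9|>|8| out[8]=81 → l++
[8,14] |-8|<=|8| out[7]=64 → r--
[8,13] |-8|>|6| out[6]=64 → l++
[9,13] |-7|>|6| out[5]=49 → l++
[10,13] |-5|<=|6| out[4]=36 → r--
[10,12] |-5|>|4| out[3]=25 → l++
[11,12] |-4|<=|4| out[2]=16 → r--
[11,11] |-4|<=|-4| out[1]=16 → r--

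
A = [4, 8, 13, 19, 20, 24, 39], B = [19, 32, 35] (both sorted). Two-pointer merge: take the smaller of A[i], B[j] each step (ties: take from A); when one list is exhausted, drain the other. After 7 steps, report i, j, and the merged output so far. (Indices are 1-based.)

[i=1,j=1] A[i]=4<=B[j]=19 take 4 → i++
[i=2,j=1] A[i]=8<=B[j]=19 take 8 → i++
[i=3,j=1] A[i]=13<=B[j]=19 take 13 → i++
[i=4,j=1] A[i]=19<=B[j]=19 take 19 → i++
[i=5,j=1] A[i]=20>B[j]=19 take 19 → j++
[i=5,j=2] A[i]=20<=B[j]=32 take 20 → i++
[i=6,j=2] A[i]=24<=B[j]=32 take 24 → i++

i=7, j=2, merged so far=[4, 8, 13, 19, 19, 20, 24]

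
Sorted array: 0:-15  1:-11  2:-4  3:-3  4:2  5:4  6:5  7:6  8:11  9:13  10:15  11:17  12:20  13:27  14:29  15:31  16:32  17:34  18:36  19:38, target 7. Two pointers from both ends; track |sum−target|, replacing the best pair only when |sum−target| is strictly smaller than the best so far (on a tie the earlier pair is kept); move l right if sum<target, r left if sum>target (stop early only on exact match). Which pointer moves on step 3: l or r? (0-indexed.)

[0,19] -15+38=23 d=16 * → r--
[0,18] -15+36=21 d=14 * → r--
[0,17] -15+34=19 d=12 * → r--

r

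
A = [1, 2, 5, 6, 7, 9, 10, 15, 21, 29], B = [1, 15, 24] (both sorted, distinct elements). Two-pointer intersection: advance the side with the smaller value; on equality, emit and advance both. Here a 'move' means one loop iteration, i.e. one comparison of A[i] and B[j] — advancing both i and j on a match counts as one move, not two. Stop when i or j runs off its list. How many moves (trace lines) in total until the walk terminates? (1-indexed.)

i=1 j=1: 1==1 emit, i++,j++
i=2 j=2: 2<15, i++
i=3 j=2: 5<15, i++
i=4 j=2: 6<15, i++
i=5 j=2: 7<15, i++
i=6 j=2: 9<15, i++
i=7 j=2: 10<15, i++
i=8 j=2: 15==15 emit, i++,j++
i=9 j=3: 21<24, i++
i=10 j=3: 29>24, j++

10 moves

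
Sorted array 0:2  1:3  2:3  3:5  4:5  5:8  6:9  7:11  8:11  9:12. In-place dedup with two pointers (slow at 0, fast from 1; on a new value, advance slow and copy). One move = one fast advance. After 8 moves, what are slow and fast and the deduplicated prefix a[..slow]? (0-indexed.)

slow=0 fast=1: a[fast]=3≠a[slow]=2 write a[1]=3, slow++,fast++
slow=1 fast=2: a[fast]=3=a[slow] dup, fast++
slow=1 fast=3: a[fast]=5≠a[slow]=3 write a[2]=5, slow++,fast++
slow=2 fast=4: a[fast]=5=a[slow] dup, fast++
slow=2 fast=5: a[fast]=8≠a[slow]=5 write a[3]=8, slow++,fast++
slow=3 fast=6: a[fast]=9≠a[slow]=8 write a[4]=9, slow++,fast++
slow=4 fast=7: a[fast]=11≠a[slow]=9 write a[5]=11, slow++,fast++
slow=5 fast=8: a[fast]=11=a[slow] dup, fast++

slow=5, fast=9, prefix=[2, 3, 5, 8, 9, 11]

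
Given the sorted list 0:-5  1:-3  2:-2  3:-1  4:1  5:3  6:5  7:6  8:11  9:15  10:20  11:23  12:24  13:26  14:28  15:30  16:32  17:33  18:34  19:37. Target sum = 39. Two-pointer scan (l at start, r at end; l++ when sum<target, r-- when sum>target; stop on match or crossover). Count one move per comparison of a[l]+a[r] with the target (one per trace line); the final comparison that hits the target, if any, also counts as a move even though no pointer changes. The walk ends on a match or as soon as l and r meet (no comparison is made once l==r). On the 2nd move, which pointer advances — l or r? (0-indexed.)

l

[0,19] -5+37=32 <39 → l++
[1,19] -3+37=34 <39 → l++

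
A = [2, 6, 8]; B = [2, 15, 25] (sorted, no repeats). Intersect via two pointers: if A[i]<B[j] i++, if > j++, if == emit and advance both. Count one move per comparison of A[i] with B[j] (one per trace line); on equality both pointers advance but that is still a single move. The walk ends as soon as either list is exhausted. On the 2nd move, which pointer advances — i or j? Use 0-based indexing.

i=0 j=0: 2==2 emit, i++,j++
i=1 j=1: 6<15, i++

i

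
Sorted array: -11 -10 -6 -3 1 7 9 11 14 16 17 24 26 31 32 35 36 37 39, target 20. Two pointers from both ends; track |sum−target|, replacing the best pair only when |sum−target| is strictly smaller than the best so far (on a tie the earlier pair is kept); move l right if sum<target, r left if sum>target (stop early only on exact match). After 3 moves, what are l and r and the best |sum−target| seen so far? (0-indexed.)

l=0, r=15, best |Δ|=5

[0,18] -11+39=28 d=8 * → r--
[0,17] -11+37=26 d=6 * → r--
[0,16] -11+36=25 d=5 * → r--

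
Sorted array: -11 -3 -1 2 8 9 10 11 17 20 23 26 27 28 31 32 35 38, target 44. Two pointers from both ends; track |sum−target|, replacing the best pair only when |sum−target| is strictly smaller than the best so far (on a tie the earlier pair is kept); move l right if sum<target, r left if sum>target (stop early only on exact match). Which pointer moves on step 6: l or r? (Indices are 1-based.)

l

[1,18] -11+38=27 d=17 * → l++
[2,18] -3+38=35 d=9 * → l++
[3,18] -1+38=37 d=7 * → l++
[4,18] 2+38=40 d=4 * → l++
[5,18] 8+38=46 d=2 * → r--
[5,17] 8+35=43 d=1 * → l++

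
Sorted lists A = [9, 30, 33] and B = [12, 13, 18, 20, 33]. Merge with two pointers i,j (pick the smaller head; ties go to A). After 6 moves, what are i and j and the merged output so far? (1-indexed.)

[i=1,j=1] A[i]=9<=B[j]=12 take 9 → i++
[i=2,j=1] A[i]=30>B[j]=12 take 12 → j++
[i=2,j=2] A[i]=30>B[j]=13 take 13 → j++
[i=2,j=3] A[i]=30>B[j]=18 take 18 → j++
[i=2,j=4] A[i]=30>B[j]=20 take 20 → j++
[i=2,j=5] A[i]=30<=B[j]=33 take 30 → i++

i=3, j=5, merged so far=[9, 12, 13, 18, 20, 30]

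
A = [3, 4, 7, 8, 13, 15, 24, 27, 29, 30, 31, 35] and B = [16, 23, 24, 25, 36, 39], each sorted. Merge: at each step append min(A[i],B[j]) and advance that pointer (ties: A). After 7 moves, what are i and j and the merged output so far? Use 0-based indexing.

i=6, j=1, merged so far=[3, 4, 7, 8, 13, 15, 16]

i=0 j=0: A[i]=3<=B[j]=16 take 3, i++
i=1 j=0: A[i]=4<=B[j]=16 take 4, i++
i=2 j=0: A[i]=7<=B[j]=16 take 7, i++
i=3 j=0: A[i]=8<=B[j]=16 take 8, i++
i=4 j=0: A[i]=13<=B[j]=16 take 13, i++
i=5 j=0: A[i]=15<=B[j]=16 take 15, i++
i=6 j=0: A[i]=24>B[j]=16 take 16, j++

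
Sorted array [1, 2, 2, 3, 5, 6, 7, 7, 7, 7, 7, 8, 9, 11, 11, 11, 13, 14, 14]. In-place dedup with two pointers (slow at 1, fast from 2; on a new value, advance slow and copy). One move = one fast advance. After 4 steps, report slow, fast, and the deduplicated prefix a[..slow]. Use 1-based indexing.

(s=1,f=2) a[fast]=2≠a[slow]=1 write a[2]=2 → slow++,fast++
(s=2,f=3) a[fast]=2=a[slow] dup → fast++
(s=2,f=4) a[fast]=3≠a[slow]=2 write a[3]=3 → slow++,fast++
(s=3,f=5) a[fast]=5≠a[slow]=3 write a[4]=5 → slow++,fast++

slow=4, fast=6, prefix=[1, 2, 3, 5]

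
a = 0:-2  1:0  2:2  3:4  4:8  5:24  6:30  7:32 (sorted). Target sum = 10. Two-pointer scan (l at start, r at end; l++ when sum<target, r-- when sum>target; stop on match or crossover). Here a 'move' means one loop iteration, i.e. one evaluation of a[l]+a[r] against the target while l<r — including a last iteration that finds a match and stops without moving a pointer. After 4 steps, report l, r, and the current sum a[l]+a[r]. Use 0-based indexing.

l=0 r=7: -2+32=30 >10, r--
l=0 r=6: -2+30=28 >10, r--
l=0 r=5: -2+24=22 >10, r--
l=0 r=4: -2+8=6 <10, l++

l=1, r=4, sum=8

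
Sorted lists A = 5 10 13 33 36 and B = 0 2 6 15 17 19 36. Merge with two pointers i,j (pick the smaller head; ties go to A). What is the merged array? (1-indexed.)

i=1 j=1: A[i]=5>B[j]=0 take 0, j++
i=1 j=2: A[i]=5>B[j]=2 take 2, j++
i=1 j=3: A[i]=5<=B[j]=6 take 5, i++
i=2 j=3: A[i]=10>B[j]=6 take 6, j++
i=2 j=4: A[i]=10<=B[j]=15 take 10, i++
i=3 j=4: A[i]=13<=B[j]=15 take 13, i++
i=4 j=4: A[i]=33>B[j]=15 take 15, j++
i=4 j=5: A[i]=33>B[j]=17 take 17, j++
i=4 j=6: A[i]=33>B[j]=19 take 19, j++
i=4 j=7: A[i]=33<=B[j]=36 take 33, i++
i=5 j=7: A[i]=36<=B[j]=36 take 36, i++
i=6 j=7: A done, take B[j]=36, j++

[0, 2, 5, 6, 10, 13, 15, 17, 19, 33, 36, 36]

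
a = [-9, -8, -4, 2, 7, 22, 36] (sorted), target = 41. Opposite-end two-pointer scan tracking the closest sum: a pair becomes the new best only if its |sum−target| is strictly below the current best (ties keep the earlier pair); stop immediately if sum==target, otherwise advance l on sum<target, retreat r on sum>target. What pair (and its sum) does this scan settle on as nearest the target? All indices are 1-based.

[1,7] -9+36=27 d=14 * → l++
[2,7] -8+36=28 d=13 * → l++
[3,7] -4+36=32 d=9 * → l++
[4,7] 2+36=38 d=3 * → l++
[5,7] 7+36=43 d=2 * → r--
[5,6] 7+22=29 d=12 → l++

pair (7, 36) with sum 43 (|Δ|=2)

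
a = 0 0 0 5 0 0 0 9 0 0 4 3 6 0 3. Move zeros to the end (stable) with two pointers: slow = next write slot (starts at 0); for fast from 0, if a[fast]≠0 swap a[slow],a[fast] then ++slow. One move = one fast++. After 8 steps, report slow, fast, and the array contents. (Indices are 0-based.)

slow=0 fast=0: a[fast]=0, fast++
slow=0 fast=1: a[fast]=0, fast++
slow=0 fast=2: a[fast]=0, fast++
slow=0 fast=3: a[fast]=5≠0 swap→a[0]=5, slow++,fast++
slow=1 fast=4: a[fast]=0, fast++
slow=1 fast=5: a[fast]=0, fast++
slow=1 fast=6: a[fast]=0, fast++
slow=1 fast=7: a[fast]=9≠0 swap→a[1]=9, slow++,fast++

slow=2, fast=8, a=[5, 9, 0, 0, 0, 0, 0, 0, 0, 0, 4, 3, 6, 0, 3]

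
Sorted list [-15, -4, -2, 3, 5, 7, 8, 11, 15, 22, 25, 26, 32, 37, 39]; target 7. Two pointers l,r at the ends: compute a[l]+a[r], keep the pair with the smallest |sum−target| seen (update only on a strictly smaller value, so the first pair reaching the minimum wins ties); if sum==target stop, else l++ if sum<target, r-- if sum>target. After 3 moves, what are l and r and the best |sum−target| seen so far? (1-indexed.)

l=1, r=12, best |Δ|=10

[1,15] -15+39=24 d=17 * → r--
[1,14] -15+37=22 d=15 * → r--
[1,13] -15+32=17 d=10 * → r--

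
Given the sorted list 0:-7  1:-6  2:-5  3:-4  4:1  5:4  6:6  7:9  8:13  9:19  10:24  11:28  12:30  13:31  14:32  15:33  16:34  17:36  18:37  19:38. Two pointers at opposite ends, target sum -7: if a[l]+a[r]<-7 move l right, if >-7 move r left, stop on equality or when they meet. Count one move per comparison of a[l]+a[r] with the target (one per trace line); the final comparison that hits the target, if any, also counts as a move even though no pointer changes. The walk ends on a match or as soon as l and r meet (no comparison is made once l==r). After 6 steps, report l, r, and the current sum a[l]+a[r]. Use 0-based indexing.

[0,19] -7+38=31 >-7 → r--
[0,18] -7+37=30 >-7 → r--
[0,17] -7+36=29 >-7 → r--
[0,16] -7+34=27 >-7 → r--
[0,15] -7+33=26 >-7 → r--
[0,14] -7+32=25 >-7 → r--

l=0, r=13, sum=24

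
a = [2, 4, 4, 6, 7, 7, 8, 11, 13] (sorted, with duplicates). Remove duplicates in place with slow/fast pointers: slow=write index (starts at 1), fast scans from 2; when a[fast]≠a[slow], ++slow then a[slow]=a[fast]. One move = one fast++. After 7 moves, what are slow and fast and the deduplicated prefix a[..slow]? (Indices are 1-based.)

slow=6, fast=9, prefix=[2, 4, 6, 7, 8, 11]

slow=1 fast=2: a[fast]=4≠a[slow]=2 write a[2]=4, slow++,fast++
slow=2 fast=3: a[fast]=4=a[slow] dup, fast++
slow=2 fast=4: a[fast]=6≠a[slow]=4 write a[3]=6, slow++,fast++
slow=3 fast=5: a[fast]=7≠a[slow]=6 write a[4]=7, slow++,fast++
slow=4 fast=6: a[fast]=7=a[slow] dup, fast++
slow=4 fast=7: a[fast]=8≠a[slow]=7 write a[5]=8, slow++,fast++
slow=5 fast=8: a[fast]=11≠a[slow]=8 write a[6]=11, slow++,fast++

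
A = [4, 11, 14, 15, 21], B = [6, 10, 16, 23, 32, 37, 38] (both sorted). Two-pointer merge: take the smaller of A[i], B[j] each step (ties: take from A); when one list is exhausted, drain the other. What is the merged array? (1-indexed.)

[4, 6, 10, 11, 14, 15, 16, 21, 23, 32, 37, 38]

i=1 j=1: A[i]=4<=B[j]=6 take 4, i++
i=2 j=1: A[i]=11>B[j]=6 take 6, j++
i=2 j=2: A[i]=11>B[j]=10 take 10, j++
i=2 j=3: A[i]=11<=B[j]=16 take 11, i++
i=3 j=3: A[i]=14<=B[j]=16 take 14, i++
i=4 j=3: A[i]=15<=B[j]=16 take 15, i++
i=5 j=3: A[i]=21>B[j]=16 take 16, j++
i=5 j=4: A[i]=21<=B[j]=23 take 21, i++
i=6 j=4: A done, take B[j]=23, j++
i=6 j=5: A done, take B[j]=32, j++
i=6 j=6: A done, take B[j]=37, j++
i=6 j=7: A done, take B[j]=38, j++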